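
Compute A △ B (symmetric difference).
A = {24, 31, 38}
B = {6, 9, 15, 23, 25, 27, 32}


Set A = {24, 31, 38}
Set B = {6, 9, 15, 23, 25, 27, 32}
A △ B = (A \ B) ∪ (B \ A)
Elements in A but not B: {24, 31, 38}
Elements in B but not A: {6, 9, 15, 23, 25, 27, 32}
A △ B = {6, 9, 15, 23, 24, 25, 27, 31, 32, 38}

{6, 9, 15, 23, 24, 25, 27, 31, 32, 38}


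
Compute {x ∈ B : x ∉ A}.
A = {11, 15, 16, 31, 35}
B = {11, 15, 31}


Set A = {11, 15, 16, 31, 35}
Set B = {11, 15, 31}
Check each element of B against A:
11 ∈ A, 15 ∈ A, 31 ∈ A
Elements of B not in A: {}

{}


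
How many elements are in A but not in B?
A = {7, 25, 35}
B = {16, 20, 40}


Set A = {7, 25, 35}
Set B = {16, 20, 40}
A \ B = {7, 25, 35}
|A \ B| = 3

3


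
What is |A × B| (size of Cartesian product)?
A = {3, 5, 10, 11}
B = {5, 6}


Set A = {3, 5, 10, 11} has 4 elements.
Set B = {5, 6} has 2 elements.
|A × B| = |A| × |B| = 4 × 2 = 8

8


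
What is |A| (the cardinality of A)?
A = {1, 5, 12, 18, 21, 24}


Set A = {1, 5, 12, 18, 21, 24}
Listing elements: 1, 5, 12, 18, 21, 24
Counting: 6 elements
|A| = 6

6


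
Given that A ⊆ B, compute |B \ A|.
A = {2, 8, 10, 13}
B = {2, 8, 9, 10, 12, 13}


Set A = {2, 8, 10, 13}, |A| = 4
Set B = {2, 8, 9, 10, 12, 13}, |B| = 6
Since A ⊆ B: B \ A = {9, 12}
|B| - |A| = 6 - 4 = 2

2


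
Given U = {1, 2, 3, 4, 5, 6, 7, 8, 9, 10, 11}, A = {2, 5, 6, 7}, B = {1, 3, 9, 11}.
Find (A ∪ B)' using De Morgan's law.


U = {1, 2, 3, 4, 5, 6, 7, 8, 9, 10, 11}
A = {2, 5, 6, 7}, B = {1, 3, 9, 11}
A ∪ B = {1, 2, 3, 5, 6, 7, 9, 11}
(A ∪ B)' = U \ (A ∪ B) = {4, 8, 10}
Verification via A' ∩ B': A' = {1, 3, 4, 8, 9, 10, 11}, B' = {2, 4, 5, 6, 7, 8, 10}
A' ∩ B' = {4, 8, 10} ✓

{4, 8, 10}


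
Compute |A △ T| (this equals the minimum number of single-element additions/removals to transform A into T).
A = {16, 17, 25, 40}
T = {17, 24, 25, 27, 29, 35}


Set A = {16, 17, 25, 40}
Set T = {17, 24, 25, 27, 29, 35}
Elements to remove from A (in A, not in T): {16, 40} → 2 removals
Elements to add to A (in T, not in A): {24, 27, 29, 35} → 4 additions
Total edits = 2 + 4 = 6

6


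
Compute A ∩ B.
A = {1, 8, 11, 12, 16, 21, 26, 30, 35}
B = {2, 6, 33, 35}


Set A = {1, 8, 11, 12, 16, 21, 26, 30, 35}
Set B = {2, 6, 33, 35}
A ∩ B includes only elements in both sets.
Check each element of A against B:
1 ✗, 8 ✗, 11 ✗, 12 ✗, 16 ✗, 21 ✗, 26 ✗, 30 ✗, 35 ✓
A ∩ B = {35}

{35}


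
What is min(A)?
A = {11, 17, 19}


Set A = {11, 17, 19}
Elements in ascending order: 11, 17, 19
The smallest element is 11.

11


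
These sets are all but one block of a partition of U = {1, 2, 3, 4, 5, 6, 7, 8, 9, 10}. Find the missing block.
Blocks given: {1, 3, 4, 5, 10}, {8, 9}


U = {1, 2, 3, 4, 5, 6, 7, 8, 9, 10}
Shown blocks: {1, 3, 4, 5, 10}, {8, 9}
A partition's blocks are pairwise disjoint and cover U, so the missing block = U \ (union of shown blocks).
Union of shown blocks: {1, 3, 4, 5, 8, 9, 10}
Missing block = U \ (union) = {2, 6, 7}

{2, 6, 7}


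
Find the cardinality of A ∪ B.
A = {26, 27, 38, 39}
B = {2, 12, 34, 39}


Set A = {26, 27, 38, 39}, |A| = 4
Set B = {2, 12, 34, 39}, |B| = 4
A ∩ B = {39}, |A ∩ B| = 1
|A ∪ B| = |A| + |B| - |A ∩ B| = 4 + 4 - 1 = 7

7


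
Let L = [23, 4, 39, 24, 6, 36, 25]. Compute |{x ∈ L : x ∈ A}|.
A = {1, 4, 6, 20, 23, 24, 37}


Set A = {1, 4, 6, 20, 23, 24, 37}
Candidates: [23, 4, 39, 24, 6, 36, 25]
Check each candidate:
23 ∈ A, 4 ∈ A, 39 ∉ A, 24 ∈ A, 6 ∈ A, 36 ∉ A, 25 ∉ A
Count of candidates in A: 4

4


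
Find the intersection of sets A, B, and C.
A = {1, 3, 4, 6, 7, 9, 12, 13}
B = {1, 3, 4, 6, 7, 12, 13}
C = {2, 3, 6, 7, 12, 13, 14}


Set A = {1, 3, 4, 6, 7, 9, 12, 13}
Set B = {1, 3, 4, 6, 7, 12, 13}
Set C = {2, 3, 6, 7, 12, 13, 14}
First, A ∩ B = {1, 3, 4, 6, 7, 12, 13}
Then, (A ∩ B) ∩ C = {3, 6, 7, 12, 13}

{3, 6, 7, 12, 13}


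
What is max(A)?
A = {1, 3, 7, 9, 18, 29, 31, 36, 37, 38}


Set A = {1, 3, 7, 9, 18, 29, 31, 36, 37, 38}
Elements in ascending order: 1, 3, 7, 9, 18, 29, 31, 36, 37, 38
The largest element is 38.

38


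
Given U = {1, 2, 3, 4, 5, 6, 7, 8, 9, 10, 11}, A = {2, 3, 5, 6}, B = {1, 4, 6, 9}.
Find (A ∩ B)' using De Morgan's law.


U = {1, 2, 3, 4, 5, 6, 7, 8, 9, 10, 11}
A = {2, 3, 5, 6}, B = {1, 4, 6, 9}
A ∩ B = {6}
(A ∩ B)' = U \ (A ∩ B) = {1, 2, 3, 4, 5, 7, 8, 9, 10, 11}
Verification via A' ∪ B': A' = {1, 4, 7, 8, 9, 10, 11}, B' = {2, 3, 5, 7, 8, 10, 11}
A' ∪ B' = {1, 2, 3, 4, 5, 7, 8, 9, 10, 11} ✓

{1, 2, 3, 4, 5, 7, 8, 9, 10, 11}


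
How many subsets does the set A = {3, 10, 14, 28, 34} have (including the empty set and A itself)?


Set A = {3, 10, 14, 28, 34}
|A| = 5
The power set P(A) contains all subsets of A.
|P(A)| = 2^|A| = 2^5 = 32

32


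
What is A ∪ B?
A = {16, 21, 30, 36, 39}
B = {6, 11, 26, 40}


Set A = {16, 21, 30, 36, 39}
Set B = {6, 11, 26, 40}
A ∪ B includes all elements in either set.
Elements from A: {16, 21, 30, 36, 39}
Elements from B not already included: {6, 11, 26, 40}
A ∪ B = {6, 11, 16, 21, 26, 30, 36, 39, 40}

{6, 11, 16, 21, 26, 30, 36, 39, 40}


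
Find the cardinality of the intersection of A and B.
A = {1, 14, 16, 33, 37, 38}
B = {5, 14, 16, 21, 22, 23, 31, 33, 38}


Set A = {1, 14, 16, 33, 37, 38}
Set B = {5, 14, 16, 21, 22, 23, 31, 33, 38}
A ∩ B = {14, 16, 33, 38}
|A ∩ B| = 4

4


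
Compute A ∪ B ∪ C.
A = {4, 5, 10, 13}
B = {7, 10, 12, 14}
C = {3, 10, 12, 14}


Set A = {4, 5, 10, 13}
Set B = {7, 10, 12, 14}
Set C = {3, 10, 12, 14}
First, A ∪ B = {4, 5, 7, 10, 12, 13, 14}
Then, (A ∪ B) ∪ C = {3, 4, 5, 7, 10, 12, 13, 14}

{3, 4, 5, 7, 10, 12, 13, 14}


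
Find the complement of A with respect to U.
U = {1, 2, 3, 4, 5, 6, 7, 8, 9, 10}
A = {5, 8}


Universal set U = {1, 2, 3, 4, 5, 6, 7, 8, 9, 10}
Set A = {5, 8}
A' = U \ A = elements in U but not in A
Checking each element of U:
1 (not in A, include), 2 (not in A, include), 3 (not in A, include), 4 (not in A, include), 5 (in A, exclude), 6 (not in A, include), 7 (not in A, include), 8 (in A, exclude), 9 (not in A, include), 10 (not in A, include)
A' = {1, 2, 3, 4, 6, 7, 9, 10}

{1, 2, 3, 4, 6, 7, 9, 10}


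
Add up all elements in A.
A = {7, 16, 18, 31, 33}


Set A = {7, 16, 18, 31, 33}
Sum = 7 + 16 + 18 + 31 + 33 = 105

105


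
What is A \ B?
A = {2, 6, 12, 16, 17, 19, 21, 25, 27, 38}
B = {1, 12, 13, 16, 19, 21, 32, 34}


Set A = {2, 6, 12, 16, 17, 19, 21, 25, 27, 38}
Set B = {1, 12, 13, 16, 19, 21, 32, 34}
A \ B includes elements in A that are not in B.
Check each element of A:
2 (not in B, keep), 6 (not in B, keep), 12 (in B, remove), 16 (in B, remove), 17 (not in B, keep), 19 (in B, remove), 21 (in B, remove), 25 (not in B, keep), 27 (not in B, keep), 38 (not in B, keep)
A \ B = {2, 6, 17, 25, 27, 38}

{2, 6, 17, 25, 27, 38}


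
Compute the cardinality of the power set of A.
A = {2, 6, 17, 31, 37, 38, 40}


Set A = {2, 6, 17, 31, 37, 38, 40}
|A| = 7
The power set P(A) contains all subsets of A.
|P(A)| = 2^|A| = 2^7 = 128

128


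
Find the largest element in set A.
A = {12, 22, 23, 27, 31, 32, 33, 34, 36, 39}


Set A = {12, 22, 23, 27, 31, 32, 33, 34, 36, 39}
Elements in ascending order: 12, 22, 23, 27, 31, 32, 33, 34, 36, 39
The largest element is 39.

39


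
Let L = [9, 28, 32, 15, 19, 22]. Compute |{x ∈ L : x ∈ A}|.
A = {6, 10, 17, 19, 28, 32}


Set A = {6, 10, 17, 19, 28, 32}
Candidates: [9, 28, 32, 15, 19, 22]
Check each candidate:
9 ∉ A, 28 ∈ A, 32 ∈ A, 15 ∉ A, 19 ∈ A, 22 ∉ A
Count of candidates in A: 3

3


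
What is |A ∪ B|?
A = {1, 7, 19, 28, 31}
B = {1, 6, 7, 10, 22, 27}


Set A = {1, 7, 19, 28, 31}, |A| = 5
Set B = {1, 6, 7, 10, 22, 27}, |B| = 6
A ∩ B = {1, 7}, |A ∩ B| = 2
|A ∪ B| = |A| + |B| - |A ∩ B| = 5 + 6 - 2 = 9

9


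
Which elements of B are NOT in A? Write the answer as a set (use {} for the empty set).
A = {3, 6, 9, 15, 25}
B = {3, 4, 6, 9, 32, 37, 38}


Set A = {3, 6, 9, 15, 25}
Set B = {3, 4, 6, 9, 32, 37, 38}
Check each element of B against A:
3 ∈ A, 4 ∉ A (include), 6 ∈ A, 9 ∈ A, 32 ∉ A (include), 37 ∉ A (include), 38 ∉ A (include)
Elements of B not in A: {4, 32, 37, 38}

{4, 32, 37, 38}


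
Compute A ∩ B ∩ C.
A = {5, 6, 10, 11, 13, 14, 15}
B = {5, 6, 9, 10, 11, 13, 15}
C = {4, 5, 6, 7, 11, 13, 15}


Set A = {5, 6, 10, 11, 13, 14, 15}
Set B = {5, 6, 9, 10, 11, 13, 15}
Set C = {4, 5, 6, 7, 11, 13, 15}
First, A ∩ B = {5, 6, 10, 11, 13, 15}
Then, (A ∩ B) ∩ C = {5, 6, 11, 13, 15}

{5, 6, 11, 13, 15}


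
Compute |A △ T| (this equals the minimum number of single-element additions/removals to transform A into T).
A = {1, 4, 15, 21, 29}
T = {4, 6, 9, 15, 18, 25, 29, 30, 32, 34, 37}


Set A = {1, 4, 15, 21, 29}
Set T = {4, 6, 9, 15, 18, 25, 29, 30, 32, 34, 37}
Elements to remove from A (in A, not in T): {1, 21} → 2 removals
Elements to add to A (in T, not in A): {6, 9, 18, 25, 30, 32, 34, 37} → 8 additions
Total edits = 2 + 8 = 10

10


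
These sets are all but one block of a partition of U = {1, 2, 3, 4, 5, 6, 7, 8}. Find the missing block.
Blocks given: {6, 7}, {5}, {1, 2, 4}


U = {1, 2, 3, 4, 5, 6, 7, 8}
Shown blocks: {6, 7}, {5}, {1, 2, 4}
A partition's blocks are pairwise disjoint and cover U, so the missing block = U \ (union of shown blocks).
Union of shown blocks: {1, 2, 4, 5, 6, 7}
Missing block = U \ (union) = {3, 8}

{3, 8}


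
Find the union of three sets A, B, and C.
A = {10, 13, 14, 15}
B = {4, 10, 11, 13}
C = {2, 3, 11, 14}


Set A = {10, 13, 14, 15}
Set B = {4, 10, 11, 13}
Set C = {2, 3, 11, 14}
First, A ∪ B = {4, 10, 11, 13, 14, 15}
Then, (A ∪ B) ∪ C = {2, 3, 4, 10, 11, 13, 14, 15}

{2, 3, 4, 10, 11, 13, 14, 15}


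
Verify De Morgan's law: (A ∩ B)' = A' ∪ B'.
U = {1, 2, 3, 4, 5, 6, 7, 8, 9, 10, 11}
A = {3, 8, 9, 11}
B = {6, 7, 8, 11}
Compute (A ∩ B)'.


U = {1, 2, 3, 4, 5, 6, 7, 8, 9, 10, 11}
A = {3, 8, 9, 11}, B = {6, 7, 8, 11}
A ∩ B = {8, 11}
(A ∩ B)' = U \ (A ∩ B) = {1, 2, 3, 4, 5, 6, 7, 9, 10}
Verification via A' ∪ B': A' = {1, 2, 4, 5, 6, 7, 10}, B' = {1, 2, 3, 4, 5, 9, 10}
A' ∪ B' = {1, 2, 3, 4, 5, 6, 7, 9, 10} ✓

{1, 2, 3, 4, 5, 6, 7, 9, 10}


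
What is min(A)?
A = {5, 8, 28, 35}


Set A = {5, 8, 28, 35}
Elements in ascending order: 5, 8, 28, 35
The smallest element is 5.

5


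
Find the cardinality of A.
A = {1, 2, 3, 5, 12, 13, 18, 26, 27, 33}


Set A = {1, 2, 3, 5, 12, 13, 18, 26, 27, 33}
Listing elements: 1, 2, 3, 5, 12, 13, 18, 26, 27, 33
Counting: 10 elements
|A| = 10

10


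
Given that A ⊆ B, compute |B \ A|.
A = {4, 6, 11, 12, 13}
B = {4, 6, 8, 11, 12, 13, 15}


Set A = {4, 6, 11, 12, 13}, |A| = 5
Set B = {4, 6, 8, 11, 12, 13, 15}, |B| = 7
Since A ⊆ B: B \ A = {8, 15}
|B| - |A| = 7 - 5 = 2

2


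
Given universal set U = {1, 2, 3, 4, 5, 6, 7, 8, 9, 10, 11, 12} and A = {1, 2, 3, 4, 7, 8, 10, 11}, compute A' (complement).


Universal set U = {1, 2, 3, 4, 5, 6, 7, 8, 9, 10, 11, 12}
Set A = {1, 2, 3, 4, 7, 8, 10, 11}
A' = U \ A = elements in U but not in A
Checking each element of U:
1 (in A, exclude), 2 (in A, exclude), 3 (in A, exclude), 4 (in A, exclude), 5 (not in A, include), 6 (not in A, include), 7 (in A, exclude), 8 (in A, exclude), 9 (not in A, include), 10 (in A, exclude), 11 (in A, exclude), 12 (not in A, include)
A' = {5, 6, 9, 12}

{5, 6, 9, 12}


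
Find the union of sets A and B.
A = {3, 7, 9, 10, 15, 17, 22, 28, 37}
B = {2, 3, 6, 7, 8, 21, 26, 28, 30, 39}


Set A = {3, 7, 9, 10, 15, 17, 22, 28, 37}
Set B = {2, 3, 6, 7, 8, 21, 26, 28, 30, 39}
A ∪ B includes all elements in either set.
Elements from A: {3, 7, 9, 10, 15, 17, 22, 28, 37}
Elements from B not already included: {2, 6, 8, 21, 26, 30, 39}
A ∪ B = {2, 3, 6, 7, 8, 9, 10, 15, 17, 21, 22, 26, 28, 30, 37, 39}

{2, 3, 6, 7, 8, 9, 10, 15, 17, 21, 22, 26, 28, 30, 37, 39}


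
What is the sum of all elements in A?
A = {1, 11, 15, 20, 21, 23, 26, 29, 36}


Set A = {1, 11, 15, 20, 21, 23, 26, 29, 36}
Sum = 1 + 11 + 15 + 20 + 21 + 23 + 26 + 29 + 36 = 182

182


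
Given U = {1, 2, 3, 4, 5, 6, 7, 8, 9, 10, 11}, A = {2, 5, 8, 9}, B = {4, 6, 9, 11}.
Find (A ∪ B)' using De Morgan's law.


U = {1, 2, 3, 4, 5, 6, 7, 8, 9, 10, 11}
A = {2, 5, 8, 9}, B = {4, 6, 9, 11}
A ∪ B = {2, 4, 5, 6, 8, 9, 11}
(A ∪ B)' = U \ (A ∪ B) = {1, 3, 7, 10}
Verification via A' ∩ B': A' = {1, 3, 4, 6, 7, 10, 11}, B' = {1, 2, 3, 5, 7, 8, 10}
A' ∩ B' = {1, 3, 7, 10} ✓

{1, 3, 7, 10}


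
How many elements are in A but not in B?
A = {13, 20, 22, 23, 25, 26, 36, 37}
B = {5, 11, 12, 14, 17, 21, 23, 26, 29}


Set A = {13, 20, 22, 23, 25, 26, 36, 37}
Set B = {5, 11, 12, 14, 17, 21, 23, 26, 29}
A \ B = {13, 20, 22, 25, 36, 37}
|A \ B| = 6

6


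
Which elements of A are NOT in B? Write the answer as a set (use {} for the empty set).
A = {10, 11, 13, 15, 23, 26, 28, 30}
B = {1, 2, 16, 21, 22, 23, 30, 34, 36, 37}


Set A = {10, 11, 13, 15, 23, 26, 28, 30}
Set B = {1, 2, 16, 21, 22, 23, 30, 34, 36, 37}
Check each element of A against B:
10 ∉ B (include), 11 ∉ B (include), 13 ∉ B (include), 15 ∉ B (include), 23 ∈ B, 26 ∉ B (include), 28 ∉ B (include), 30 ∈ B
Elements of A not in B: {10, 11, 13, 15, 26, 28}

{10, 11, 13, 15, 26, 28}


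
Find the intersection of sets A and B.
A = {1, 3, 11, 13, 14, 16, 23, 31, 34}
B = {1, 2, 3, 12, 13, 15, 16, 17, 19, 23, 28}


Set A = {1, 3, 11, 13, 14, 16, 23, 31, 34}
Set B = {1, 2, 3, 12, 13, 15, 16, 17, 19, 23, 28}
A ∩ B includes only elements in both sets.
Check each element of A against B:
1 ✓, 3 ✓, 11 ✗, 13 ✓, 14 ✗, 16 ✓, 23 ✓, 31 ✗, 34 ✗
A ∩ B = {1, 3, 13, 16, 23}

{1, 3, 13, 16, 23}


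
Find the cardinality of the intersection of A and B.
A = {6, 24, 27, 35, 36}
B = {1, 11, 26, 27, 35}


Set A = {6, 24, 27, 35, 36}
Set B = {1, 11, 26, 27, 35}
A ∩ B = {27, 35}
|A ∩ B| = 2

2


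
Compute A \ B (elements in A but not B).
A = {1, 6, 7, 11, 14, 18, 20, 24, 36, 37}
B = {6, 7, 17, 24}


Set A = {1, 6, 7, 11, 14, 18, 20, 24, 36, 37}
Set B = {6, 7, 17, 24}
A \ B includes elements in A that are not in B.
Check each element of A:
1 (not in B, keep), 6 (in B, remove), 7 (in B, remove), 11 (not in B, keep), 14 (not in B, keep), 18 (not in B, keep), 20 (not in B, keep), 24 (in B, remove), 36 (not in B, keep), 37 (not in B, keep)
A \ B = {1, 11, 14, 18, 20, 36, 37}

{1, 11, 14, 18, 20, 36, 37}


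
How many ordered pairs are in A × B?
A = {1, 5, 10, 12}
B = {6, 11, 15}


Set A = {1, 5, 10, 12} has 4 elements.
Set B = {6, 11, 15} has 3 elements.
|A × B| = |A| × |B| = 4 × 3 = 12

12


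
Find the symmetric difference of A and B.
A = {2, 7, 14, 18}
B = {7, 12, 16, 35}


Set A = {2, 7, 14, 18}
Set B = {7, 12, 16, 35}
A △ B = (A \ B) ∪ (B \ A)
Elements in A but not B: {2, 14, 18}
Elements in B but not A: {12, 16, 35}
A △ B = {2, 12, 14, 16, 18, 35}

{2, 12, 14, 16, 18, 35}


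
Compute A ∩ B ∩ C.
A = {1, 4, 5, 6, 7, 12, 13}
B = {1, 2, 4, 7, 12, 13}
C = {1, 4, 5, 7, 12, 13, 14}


Set A = {1, 4, 5, 6, 7, 12, 13}
Set B = {1, 2, 4, 7, 12, 13}
Set C = {1, 4, 5, 7, 12, 13, 14}
First, A ∩ B = {1, 4, 7, 12, 13}
Then, (A ∩ B) ∩ C = {1, 4, 7, 12, 13}

{1, 4, 7, 12, 13}


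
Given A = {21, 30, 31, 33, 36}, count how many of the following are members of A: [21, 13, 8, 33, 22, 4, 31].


Set A = {21, 30, 31, 33, 36}
Candidates: [21, 13, 8, 33, 22, 4, 31]
Check each candidate:
21 ∈ A, 13 ∉ A, 8 ∉ A, 33 ∈ A, 22 ∉ A, 4 ∉ A, 31 ∈ A
Count of candidates in A: 3

3


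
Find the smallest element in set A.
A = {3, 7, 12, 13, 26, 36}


Set A = {3, 7, 12, 13, 26, 36}
Elements in ascending order: 3, 7, 12, 13, 26, 36
The smallest element is 3.

3


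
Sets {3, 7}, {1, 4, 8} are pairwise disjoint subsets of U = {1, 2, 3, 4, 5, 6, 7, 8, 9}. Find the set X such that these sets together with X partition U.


U = {1, 2, 3, 4, 5, 6, 7, 8, 9}
Shown blocks: {3, 7}, {1, 4, 8}
A partition's blocks are pairwise disjoint and cover U, so the missing block = U \ (union of shown blocks).
Union of shown blocks: {1, 3, 4, 7, 8}
Missing block = U \ (union) = {2, 5, 6, 9}

{2, 5, 6, 9}


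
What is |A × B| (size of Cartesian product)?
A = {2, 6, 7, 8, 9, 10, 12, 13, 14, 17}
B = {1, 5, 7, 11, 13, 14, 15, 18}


Set A = {2, 6, 7, 8, 9, 10, 12, 13, 14, 17} has 10 elements.
Set B = {1, 5, 7, 11, 13, 14, 15, 18} has 8 elements.
|A × B| = |A| × |B| = 10 × 8 = 80

80


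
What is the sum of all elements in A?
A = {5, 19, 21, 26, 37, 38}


Set A = {5, 19, 21, 26, 37, 38}
Sum = 5 + 19 + 21 + 26 + 37 + 38 = 146

146


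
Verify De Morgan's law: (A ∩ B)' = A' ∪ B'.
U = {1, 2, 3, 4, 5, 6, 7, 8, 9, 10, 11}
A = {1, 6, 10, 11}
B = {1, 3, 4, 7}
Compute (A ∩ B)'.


U = {1, 2, 3, 4, 5, 6, 7, 8, 9, 10, 11}
A = {1, 6, 10, 11}, B = {1, 3, 4, 7}
A ∩ B = {1}
(A ∩ B)' = U \ (A ∩ B) = {2, 3, 4, 5, 6, 7, 8, 9, 10, 11}
Verification via A' ∪ B': A' = {2, 3, 4, 5, 7, 8, 9}, B' = {2, 5, 6, 8, 9, 10, 11}
A' ∪ B' = {2, 3, 4, 5, 6, 7, 8, 9, 10, 11} ✓

{2, 3, 4, 5, 6, 7, 8, 9, 10, 11}


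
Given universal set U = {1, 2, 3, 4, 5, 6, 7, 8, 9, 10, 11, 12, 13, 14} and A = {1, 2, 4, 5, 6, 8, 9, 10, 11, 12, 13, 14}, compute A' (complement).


Universal set U = {1, 2, 3, 4, 5, 6, 7, 8, 9, 10, 11, 12, 13, 14}
Set A = {1, 2, 4, 5, 6, 8, 9, 10, 11, 12, 13, 14}
A' = U \ A = elements in U but not in A
Checking each element of U:
1 (in A, exclude), 2 (in A, exclude), 3 (not in A, include), 4 (in A, exclude), 5 (in A, exclude), 6 (in A, exclude), 7 (not in A, include), 8 (in A, exclude), 9 (in A, exclude), 10 (in A, exclude), 11 (in A, exclude), 12 (in A, exclude), 13 (in A, exclude), 14 (in A, exclude)
A' = {3, 7}

{3, 7}


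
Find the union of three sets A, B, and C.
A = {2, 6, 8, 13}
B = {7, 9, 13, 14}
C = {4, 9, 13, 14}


Set A = {2, 6, 8, 13}
Set B = {7, 9, 13, 14}
Set C = {4, 9, 13, 14}
First, A ∪ B = {2, 6, 7, 8, 9, 13, 14}
Then, (A ∪ B) ∪ C = {2, 4, 6, 7, 8, 9, 13, 14}

{2, 4, 6, 7, 8, 9, 13, 14}


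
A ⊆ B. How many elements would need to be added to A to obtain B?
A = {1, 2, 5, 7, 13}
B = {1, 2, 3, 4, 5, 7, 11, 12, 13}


Set A = {1, 2, 5, 7, 13}, |A| = 5
Set B = {1, 2, 3, 4, 5, 7, 11, 12, 13}, |B| = 9
Since A ⊆ B: B \ A = {3, 4, 11, 12}
|B| - |A| = 9 - 5 = 4

4


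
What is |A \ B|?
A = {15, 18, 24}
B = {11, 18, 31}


Set A = {15, 18, 24}
Set B = {11, 18, 31}
A \ B = {15, 24}
|A \ B| = 2

2


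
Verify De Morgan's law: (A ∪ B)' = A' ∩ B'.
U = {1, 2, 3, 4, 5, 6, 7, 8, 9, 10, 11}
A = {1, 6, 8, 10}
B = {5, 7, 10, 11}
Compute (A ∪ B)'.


U = {1, 2, 3, 4, 5, 6, 7, 8, 9, 10, 11}
A = {1, 6, 8, 10}, B = {5, 7, 10, 11}
A ∪ B = {1, 5, 6, 7, 8, 10, 11}
(A ∪ B)' = U \ (A ∪ B) = {2, 3, 4, 9}
Verification via A' ∩ B': A' = {2, 3, 4, 5, 7, 9, 11}, B' = {1, 2, 3, 4, 6, 8, 9}
A' ∩ B' = {2, 3, 4, 9} ✓

{2, 3, 4, 9}


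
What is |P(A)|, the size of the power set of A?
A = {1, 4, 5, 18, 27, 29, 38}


Set A = {1, 4, 5, 18, 27, 29, 38}
|A| = 7
The power set P(A) contains all subsets of A.
|P(A)| = 2^|A| = 2^7 = 128

128


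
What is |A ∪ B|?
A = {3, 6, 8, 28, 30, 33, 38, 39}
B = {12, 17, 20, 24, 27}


Set A = {3, 6, 8, 28, 30, 33, 38, 39}, |A| = 8
Set B = {12, 17, 20, 24, 27}, |B| = 5
A ∩ B = {}, |A ∩ B| = 0
|A ∪ B| = |A| + |B| - |A ∩ B| = 8 + 5 - 0 = 13

13


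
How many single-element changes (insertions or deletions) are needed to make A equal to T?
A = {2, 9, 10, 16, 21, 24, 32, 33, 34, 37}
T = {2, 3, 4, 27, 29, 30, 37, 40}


Set A = {2, 9, 10, 16, 21, 24, 32, 33, 34, 37}
Set T = {2, 3, 4, 27, 29, 30, 37, 40}
Elements to remove from A (in A, not in T): {9, 10, 16, 21, 24, 32, 33, 34} → 8 removals
Elements to add to A (in T, not in A): {3, 4, 27, 29, 30, 40} → 6 additions
Total edits = 8 + 6 = 14

14


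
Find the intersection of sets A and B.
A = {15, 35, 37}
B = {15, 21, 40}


Set A = {15, 35, 37}
Set B = {15, 21, 40}
A ∩ B includes only elements in both sets.
Check each element of A against B:
15 ✓, 35 ✗, 37 ✗
A ∩ B = {15}

{15}


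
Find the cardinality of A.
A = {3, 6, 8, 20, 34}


Set A = {3, 6, 8, 20, 34}
Listing elements: 3, 6, 8, 20, 34
Counting: 5 elements
|A| = 5

5


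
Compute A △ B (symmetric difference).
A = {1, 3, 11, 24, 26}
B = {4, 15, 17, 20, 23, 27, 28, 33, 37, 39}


Set A = {1, 3, 11, 24, 26}
Set B = {4, 15, 17, 20, 23, 27, 28, 33, 37, 39}
A △ B = (A \ B) ∪ (B \ A)
Elements in A but not B: {1, 3, 11, 24, 26}
Elements in B but not A: {4, 15, 17, 20, 23, 27, 28, 33, 37, 39}
A △ B = {1, 3, 4, 11, 15, 17, 20, 23, 24, 26, 27, 28, 33, 37, 39}

{1, 3, 4, 11, 15, 17, 20, 23, 24, 26, 27, 28, 33, 37, 39}


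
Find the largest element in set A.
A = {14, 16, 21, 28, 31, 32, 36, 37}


Set A = {14, 16, 21, 28, 31, 32, 36, 37}
Elements in ascending order: 14, 16, 21, 28, 31, 32, 36, 37
The largest element is 37.

37


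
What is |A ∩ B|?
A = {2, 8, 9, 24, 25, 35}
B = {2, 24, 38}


Set A = {2, 8, 9, 24, 25, 35}
Set B = {2, 24, 38}
A ∩ B = {2, 24}
|A ∩ B| = 2

2


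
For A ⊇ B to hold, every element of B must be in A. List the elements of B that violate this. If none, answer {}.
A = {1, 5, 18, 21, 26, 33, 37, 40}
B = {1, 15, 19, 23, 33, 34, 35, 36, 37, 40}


Set A = {1, 5, 18, 21, 26, 33, 37, 40}
Set B = {1, 15, 19, 23, 33, 34, 35, 36, 37, 40}
Check each element of B against A:
1 ∈ A, 15 ∉ A (include), 19 ∉ A (include), 23 ∉ A (include), 33 ∈ A, 34 ∉ A (include), 35 ∉ A (include), 36 ∉ A (include), 37 ∈ A, 40 ∈ A
Elements of B not in A: {15, 19, 23, 34, 35, 36}

{15, 19, 23, 34, 35, 36}


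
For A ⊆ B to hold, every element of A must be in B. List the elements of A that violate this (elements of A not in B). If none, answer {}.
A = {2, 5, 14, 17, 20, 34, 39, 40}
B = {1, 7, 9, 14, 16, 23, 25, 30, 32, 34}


Set A = {2, 5, 14, 17, 20, 34, 39, 40}
Set B = {1, 7, 9, 14, 16, 23, 25, 30, 32, 34}
Check each element of A against B:
2 ∉ B (include), 5 ∉ B (include), 14 ∈ B, 17 ∉ B (include), 20 ∉ B (include), 34 ∈ B, 39 ∉ B (include), 40 ∉ B (include)
Elements of A not in B: {2, 5, 17, 20, 39, 40}

{2, 5, 17, 20, 39, 40}


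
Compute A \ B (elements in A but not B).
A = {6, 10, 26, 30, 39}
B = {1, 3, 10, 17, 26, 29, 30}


Set A = {6, 10, 26, 30, 39}
Set B = {1, 3, 10, 17, 26, 29, 30}
A \ B includes elements in A that are not in B.
Check each element of A:
6 (not in B, keep), 10 (in B, remove), 26 (in B, remove), 30 (in B, remove), 39 (not in B, keep)
A \ B = {6, 39}

{6, 39}


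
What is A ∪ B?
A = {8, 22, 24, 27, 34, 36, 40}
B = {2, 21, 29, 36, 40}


Set A = {8, 22, 24, 27, 34, 36, 40}
Set B = {2, 21, 29, 36, 40}
A ∪ B includes all elements in either set.
Elements from A: {8, 22, 24, 27, 34, 36, 40}
Elements from B not already included: {2, 21, 29}
A ∪ B = {2, 8, 21, 22, 24, 27, 29, 34, 36, 40}

{2, 8, 21, 22, 24, 27, 29, 34, 36, 40}


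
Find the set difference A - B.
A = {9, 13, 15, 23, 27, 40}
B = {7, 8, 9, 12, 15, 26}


Set A = {9, 13, 15, 23, 27, 40}
Set B = {7, 8, 9, 12, 15, 26}
A \ B includes elements in A that are not in B.
Check each element of A:
9 (in B, remove), 13 (not in B, keep), 15 (in B, remove), 23 (not in B, keep), 27 (not in B, keep), 40 (not in B, keep)
A \ B = {13, 23, 27, 40}

{13, 23, 27, 40}


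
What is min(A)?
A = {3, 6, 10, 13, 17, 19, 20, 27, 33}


Set A = {3, 6, 10, 13, 17, 19, 20, 27, 33}
Elements in ascending order: 3, 6, 10, 13, 17, 19, 20, 27, 33
The smallest element is 3.

3


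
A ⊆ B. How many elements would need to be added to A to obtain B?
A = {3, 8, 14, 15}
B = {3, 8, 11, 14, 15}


Set A = {3, 8, 14, 15}, |A| = 4
Set B = {3, 8, 11, 14, 15}, |B| = 5
Since A ⊆ B: B \ A = {11}
|B| - |A| = 5 - 4 = 1

1


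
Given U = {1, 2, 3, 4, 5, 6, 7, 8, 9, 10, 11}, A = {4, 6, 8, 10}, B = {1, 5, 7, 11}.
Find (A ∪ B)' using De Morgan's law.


U = {1, 2, 3, 4, 5, 6, 7, 8, 9, 10, 11}
A = {4, 6, 8, 10}, B = {1, 5, 7, 11}
A ∪ B = {1, 4, 5, 6, 7, 8, 10, 11}
(A ∪ B)' = U \ (A ∪ B) = {2, 3, 9}
Verification via A' ∩ B': A' = {1, 2, 3, 5, 7, 9, 11}, B' = {2, 3, 4, 6, 8, 9, 10}
A' ∩ B' = {2, 3, 9} ✓

{2, 3, 9}


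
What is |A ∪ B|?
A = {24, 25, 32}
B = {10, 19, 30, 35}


Set A = {24, 25, 32}, |A| = 3
Set B = {10, 19, 30, 35}, |B| = 4
A ∩ B = {}, |A ∩ B| = 0
|A ∪ B| = |A| + |B| - |A ∩ B| = 3 + 4 - 0 = 7

7


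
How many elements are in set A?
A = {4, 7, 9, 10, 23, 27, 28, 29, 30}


Set A = {4, 7, 9, 10, 23, 27, 28, 29, 30}
Listing elements: 4, 7, 9, 10, 23, 27, 28, 29, 30
Counting: 9 elements
|A| = 9

9


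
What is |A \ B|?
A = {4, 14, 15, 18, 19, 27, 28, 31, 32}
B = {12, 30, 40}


Set A = {4, 14, 15, 18, 19, 27, 28, 31, 32}
Set B = {12, 30, 40}
A \ B = {4, 14, 15, 18, 19, 27, 28, 31, 32}
|A \ B| = 9

9


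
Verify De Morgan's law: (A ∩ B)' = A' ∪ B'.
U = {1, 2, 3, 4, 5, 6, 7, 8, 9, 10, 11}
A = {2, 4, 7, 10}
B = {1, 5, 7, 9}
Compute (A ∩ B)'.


U = {1, 2, 3, 4, 5, 6, 7, 8, 9, 10, 11}
A = {2, 4, 7, 10}, B = {1, 5, 7, 9}
A ∩ B = {7}
(A ∩ B)' = U \ (A ∩ B) = {1, 2, 3, 4, 5, 6, 8, 9, 10, 11}
Verification via A' ∪ B': A' = {1, 3, 5, 6, 8, 9, 11}, B' = {2, 3, 4, 6, 8, 10, 11}
A' ∪ B' = {1, 2, 3, 4, 5, 6, 8, 9, 10, 11} ✓

{1, 2, 3, 4, 5, 6, 8, 9, 10, 11}


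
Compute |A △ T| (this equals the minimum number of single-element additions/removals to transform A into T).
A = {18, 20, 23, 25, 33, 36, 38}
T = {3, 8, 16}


Set A = {18, 20, 23, 25, 33, 36, 38}
Set T = {3, 8, 16}
Elements to remove from A (in A, not in T): {18, 20, 23, 25, 33, 36, 38} → 7 removals
Elements to add to A (in T, not in A): {3, 8, 16} → 3 additions
Total edits = 7 + 3 = 10

10


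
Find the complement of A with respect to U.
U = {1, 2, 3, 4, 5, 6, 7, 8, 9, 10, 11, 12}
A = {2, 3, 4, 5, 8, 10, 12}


Universal set U = {1, 2, 3, 4, 5, 6, 7, 8, 9, 10, 11, 12}
Set A = {2, 3, 4, 5, 8, 10, 12}
A' = U \ A = elements in U but not in A
Checking each element of U:
1 (not in A, include), 2 (in A, exclude), 3 (in A, exclude), 4 (in A, exclude), 5 (in A, exclude), 6 (not in A, include), 7 (not in A, include), 8 (in A, exclude), 9 (not in A, include), 10 (in A, exclude), 11 (not in A, include), 12 (in A, exclude)
A' = {1, 6, 7, 9, 11}

{1, 6, 7, 9, 11}


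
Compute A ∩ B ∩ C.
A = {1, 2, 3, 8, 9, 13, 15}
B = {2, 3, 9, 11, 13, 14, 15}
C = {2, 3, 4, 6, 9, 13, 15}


Set A = {1, 2, 3, 8, 9, 13, 15}
Set B = {2, 3, 9, 11, 13, 14, 15}
Set C = {2, 3, 4, 6, 9, 13, 15}
First, A ∩ B = {2, 3, 9, 13, 15}
Then, (A ∩ B) ∩ C = {2, 3, 9, 13, 15}

{2, 3, 9, 13, 15}


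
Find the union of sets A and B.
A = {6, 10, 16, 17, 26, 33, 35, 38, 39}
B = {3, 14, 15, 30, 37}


Set A = {6, 10, 16, 17, 26, 33, 35, 38, 39}
Set B = {3, 14, 15, 30, 37}
A ∪ B includes all elements in either set.
Elements from A: {6, 10, 16, 17, 26, 33, 35, 38, 39}
Elements from B not already included: {3, 14, 15, 30, 37}
A ∪ B = {3, 6, 10, 14, 15, 16, 17, 26, 30, 33, 35, 37, 38, 39}

{3, 6, 10, 14, 15, 16, 17, 26, 30, 33, 35, 37, 38, 39}


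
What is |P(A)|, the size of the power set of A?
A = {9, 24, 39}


Set A = {9, 24, 39}
|A| = 3
The power set P(A) contains all subsets of A.
|P(A)| = 2^|A| = 2^3 = 8

8


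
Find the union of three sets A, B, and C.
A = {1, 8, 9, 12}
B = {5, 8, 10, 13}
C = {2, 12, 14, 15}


Set A = {1, 8, 9, 12}
Set B = {5, 8, 10, 13}
Set C = {2, 12, 14, 15}
First, A ∪ B = {1, 5, 8, 9, 10, 12, 13}
Then, (A ∪ B) ∪ C = {1, 2, 5, 8, 9, 10, 12, 13, 14, 15}

{1, 2, 5, 8, 9, 10, 12, 13, 14, 15}


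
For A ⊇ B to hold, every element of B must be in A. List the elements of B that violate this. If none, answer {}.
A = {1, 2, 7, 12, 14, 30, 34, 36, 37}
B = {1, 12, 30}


Set A = {1, 2, 7, 12, 14, 30, 34, 36, 37}
Set B = {1, 12, 30}
Check each element of B against A:
1 ∈ A, 12 ∈ A, 30 ∈ A
Elements of B not in A: {}

{}


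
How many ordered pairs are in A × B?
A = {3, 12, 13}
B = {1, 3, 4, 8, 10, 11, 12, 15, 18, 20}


Set A = {3, 12, 13} has 3 elements.
Set B = {1, 3, 4, 8, 10, 11, 12, 15, 18, 20} has 10 elements.
|A × B| = |A| × |B| = 3 × 10 = 30

30


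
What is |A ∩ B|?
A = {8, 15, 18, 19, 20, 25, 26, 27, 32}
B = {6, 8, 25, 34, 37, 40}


Set A = {8, 15, 18, 19, 20, 25, 26, 27, 32}
Set B = {6, 8, 25, 34, 37, 40}
A ∩ B = {8, 25}
|A ∩ B| = 2

2


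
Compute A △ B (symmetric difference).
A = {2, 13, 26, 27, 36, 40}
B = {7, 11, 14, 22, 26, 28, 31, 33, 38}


Set A = {2, 13, 26, 27, 36, 40}
Set B = {7, 11, 14, 22, 26, 28, 31, 33, 38}
A △ B = (A \ B) ∪ (B \ A)
Elements in A but not B: {2, 13, 27, 36, 40}
Elements in B but not A: {7, 11, 14, 22, 28, 31, 33, 38}
A △ B = {2, 7, 11, 13, 14, 22, 27, 28, 31, 33, 36, 38, 40}

{2, 7, 11, 13, 14, 22, 27, 28, 31, 33, 36, 38, 40}


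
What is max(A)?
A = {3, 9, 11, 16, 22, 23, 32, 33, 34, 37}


Set A = {3, 9, 11, 16, 22, 23, 32, 33, 34, 37}
Elements in ascending order: 3, 9, 11, 16, 22, 23, 32, 33, 34, 37
The largest element is 37.

37


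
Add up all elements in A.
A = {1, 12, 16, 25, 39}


Set A = {1, 12, 16, 25, 39}
Sum = 1 + 12 + 16 + 25 + 39 = 93

93


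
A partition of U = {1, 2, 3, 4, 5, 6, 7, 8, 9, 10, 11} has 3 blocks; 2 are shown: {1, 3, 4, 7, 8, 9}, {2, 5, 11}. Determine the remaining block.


U = {1, 2, 3, 4, 5, 6, 7, 8, 9, 10, 11}
Shown blocks: {1, 3, 4, 7, 8, 9}, {2, 5, 11}
A partition's blocks are pairwise disjoint and cover U, so the missing block = U \ (union of shown blocks).
Union of shown blocks: {1, 2, 3, 4, 5, 7, 8, 9, 11}
Missing block = U \ (union) = {6, 10}

{6, 10}


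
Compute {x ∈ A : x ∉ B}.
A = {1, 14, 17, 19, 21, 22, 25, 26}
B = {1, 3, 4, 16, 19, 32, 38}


Set A = {1, 14, 17, 19, 21, 22, 25, 26}
Set B = {1, 3, 4, 16, 19, 32, 38}
Check each element of A against B:
1 ∈ B, 14 ∉ B (include), 17 ∉ B (include), 19 ∈ B, 21 ∉ B (include), 22 ∉ B (include), 25 ∉ B (include), 26 ∉ B (include)
Elements of A not in B: {14, 17, 21, 22, 25, 26}

{14, 17, 21, 22, 25, 26}


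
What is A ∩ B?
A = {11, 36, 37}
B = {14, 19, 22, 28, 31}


Set A = {11, 36, 37}
Set B = {14, 19, 22, 28, 31}
A ∩ B includes only elements in both sets.
Check each element of A against B:
11 ✗, 36 ✗, 37 ✗
A ∩ B = {}

{}


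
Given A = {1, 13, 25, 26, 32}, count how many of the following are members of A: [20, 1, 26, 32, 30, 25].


Set A = {1, 13, 25, 26, 32}
Candidates: [20, 1, 26, 32, 30, 25]
Check each candidate:
20 ∉ A, 1 ∈ A, 26 ∈ A, 32 ∈ A, 30 ∉ A, 25 ∈ A
Count of candidates in A: 4

4


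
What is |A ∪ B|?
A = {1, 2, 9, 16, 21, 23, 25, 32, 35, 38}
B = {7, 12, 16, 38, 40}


Set A = {1, 2, 9, 16, 21, 23, 25, 32, 35, 38}, |A| = 10
Set B = {7, 12, 16, 38, 40}, |B| = 5
A ∩ B = {16, 38}, |A ∩ B| = 2
|A ∪ B| = |A| + |B| - |A ∩ B| = 10 + 5 - 2 = 13

13


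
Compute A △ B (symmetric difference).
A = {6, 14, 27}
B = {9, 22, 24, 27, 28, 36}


Set A = {6, 14, 27}
Set B = {9, 22, 24, 27, 28, 36}
A △ B = (A \ B) ∪ (B \ A)
Elements in A but not B: {6, 14}
Elements in B but not A: {9, 22, 24, 28, 36}
A △ B = {6, 9, 14, 22, 24, 28, 36}

{6, 9, 14, 22, 24, 28, 36}


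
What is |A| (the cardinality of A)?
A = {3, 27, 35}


Set A = {3, 27, 35}
Listing elements: 3, 27, 35
Counting: 3 elements
|A| = 3

3


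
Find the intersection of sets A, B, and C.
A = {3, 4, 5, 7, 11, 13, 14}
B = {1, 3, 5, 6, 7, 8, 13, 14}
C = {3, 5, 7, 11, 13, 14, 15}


Set A = {3, 4, 5, 7, 11, 13, 14}
Set B = {1, 3, 5, 6, 7, 8, 13, 14}
Set C = {3, 5, 7, 11, 13, 14, 15}
First, A ∩ B = {3, 5, 7, 13, 14}
Then, (A ∩ B) ∩ C = {3, 5, 7, 13, 14}

{3, 5, 7, 13, 14}


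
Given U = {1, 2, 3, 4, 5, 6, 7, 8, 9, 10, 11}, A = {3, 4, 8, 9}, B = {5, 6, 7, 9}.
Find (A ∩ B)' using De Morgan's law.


U = {1, 2, 3, 4, 5, 6, 7, 8, 9, 10, 11}
A = {3, 4, 8, 9}, B = {5, 6, 7, 9}
A ∩ B = {9}
(A ∩ B)' = U \ (A ∩ B) = {1, 2, 3, 4, 5, 6, 7, 8, 10, 11}
Verification via A' ∪ B': A' = {1, 2, 5, 6, 7, 10, 11}, B' = {1, 2, 3, 4, 8, 10, 11}
A' ∪ B' = {1, 2, 3, 4, 5, 6, 7, 8, 10, 11} ✓

{1, 2, 3, 4, 5, 6, 7, 8, 10, 11}


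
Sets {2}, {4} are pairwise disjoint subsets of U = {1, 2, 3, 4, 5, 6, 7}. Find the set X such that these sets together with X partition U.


U = {1, 2, 3, 4, 5, 6, 7}
Shown blocks: {2}, {4}
A partition's blocks are pairwise disjoint and cover U, so the missing block = U \ (union of shown blocks).
Union of shown blocks: {2, 4}
Missing block = U \ (union) = {1, 3, 5, 6, 7}

{1, 3, 5, 6, 7}


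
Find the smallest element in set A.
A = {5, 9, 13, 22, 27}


Set A = {5, 9, 13, 22, 27}
Elements in ascending order: 5, 9, 13, 22, 27
The smallest element is 5.

5


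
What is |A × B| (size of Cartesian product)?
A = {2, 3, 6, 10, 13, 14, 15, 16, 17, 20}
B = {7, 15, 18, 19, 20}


Set A = {2, 3, 6, 10, 13, 14, 15, 16, 17, 20} has 10 elements.
Set B = {7, 15, 18, 19, 20} has 5 elements.
|A × B| = |A| × |B| = 10 × 5 = 50

50


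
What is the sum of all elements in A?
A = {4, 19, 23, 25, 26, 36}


Set A = {4, 19, 23, 25, 26, 36}
Sum = 4 + 19 + 23 + 25 + 26 + 36 = 133

133


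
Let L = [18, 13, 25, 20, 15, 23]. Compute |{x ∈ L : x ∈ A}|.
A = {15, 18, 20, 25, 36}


Set A = {15, 18, 20, 25, 36}
Candidates: [18, 13, 25, 20, 15, 23]
Check each candidate:
18 ∈ A, 13 ∉ A, 25 ∈ A, 20 ∈ A, 15 ∈ A, 23 ∉ A
Count of candidates in A: 4

4


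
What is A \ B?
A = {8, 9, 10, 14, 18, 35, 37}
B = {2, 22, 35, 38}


Set A = {8, 9, 10, 14, 18, 35, 37}
Set B = {2, 22, 35, 38}
A \ B includes elements in A that are not in B.
Check each element of A:
8 (not in B, keep), 9 (not in B, keep), 10 (not in B, keep), 14 (not in B, keep), 18 (not in B, keep), 35 (in B, remove), 37 (not in B, keep)
A \ B = {8, 9, 10, 14, 18, 37}

{8, 9, 10, 14, 18, 37}


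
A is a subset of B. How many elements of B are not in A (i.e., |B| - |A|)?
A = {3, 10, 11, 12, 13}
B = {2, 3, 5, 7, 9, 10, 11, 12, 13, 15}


Set A = {3, 10, 11, 12, 13}, |A| = 5
Set B = {2, 3, 5, 7, 9, 10, 11, 12, 13, 15}, |B| = 10
Since A ⊆ B: B \ A = {2, 5, 7, 9, 15}
|B| - |A| = 10 - 5 = 5

5


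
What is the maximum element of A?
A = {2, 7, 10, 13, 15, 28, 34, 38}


Set A = {2, 7, 10, 13, 15, 28, 34, 38}
Elements in ascending order: 2, 7, 10, 13, 15, 28, 34, 38
The largest element is 38.

38


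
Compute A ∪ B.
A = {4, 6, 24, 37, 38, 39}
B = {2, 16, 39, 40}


Set A = {4, 6, 24, 37, 38, 39}
Set B = {2, 16, 39, 40}
A ∪ B includes all elements in either set.
Elements from A: {4, 6, 24, 37, 38, 39}
Elements from B not already included: {2, 16, 40}
A ∪ B = {2, 4, 6, 16, 24, 37, 38, 39, 40}

{2, 4, 6, 16, 24, 37, 38, 39, 40}


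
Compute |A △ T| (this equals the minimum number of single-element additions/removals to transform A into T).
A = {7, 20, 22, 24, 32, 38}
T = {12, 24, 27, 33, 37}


Set A = {7, 20, 22, 24, 32, 38}
Set T = {12, 24, 27, 33, 37}
Elements to remove from A (in A, not in T): {7, 20, 22, 32, 38} → 5 removals
Elements to add to A (in T, not in A): {12, 27, 33, 37} → 4 additions
Total edits = 5 + 4 = 9

9


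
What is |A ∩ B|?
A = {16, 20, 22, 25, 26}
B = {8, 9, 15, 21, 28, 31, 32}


Set A = {16, 20, 22, 25, 26}
Set B = {8, 9, 15, 21, 28, 31, 32}
A ∩ B = {}
|A ∩ B| = 0

0


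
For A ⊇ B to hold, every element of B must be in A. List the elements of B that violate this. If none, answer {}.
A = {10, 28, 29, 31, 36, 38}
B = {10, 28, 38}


Set A = {10, 28, 29, 31, 36, 38}
Set B = {10, 28, 38}
Check each element of B against A:
10 ∈ A, 28 ∈ A, 38 ∈ A
Elements of B not in A: {}

{}


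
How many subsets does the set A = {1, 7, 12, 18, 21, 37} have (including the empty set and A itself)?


Set A = {1, 7, 12, 18, 21, 37}
|A| = 6
The power set P(A) contains all subsets of A.
|P(A)| = 2^|A| = 2^6 = 64

64


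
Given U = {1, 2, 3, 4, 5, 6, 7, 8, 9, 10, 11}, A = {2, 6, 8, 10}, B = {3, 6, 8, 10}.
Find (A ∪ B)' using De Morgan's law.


U = {1, 2, 3, 4, 5, 6, 7, 8, 9, 10, 11}
A = {2, 6, 8, 10}, B = {3, 6, 8, 10}
A ∪ B = {2, 3, 6, 8, 10}
(A ∪ B)' = U \ (A ∪ B) = {1, 4, 5, 7, 9, 11}
Verification via A' ∩ B': A' = {1, 3, 4, 5, 7, 9, 11}, B' = {1, 2, 4, 5, 7, 9, 11}
A' ∩ B' = {1, 4, 5, 7, 9, 11} ✓

{1, 4, 5, 7, 9, 11}


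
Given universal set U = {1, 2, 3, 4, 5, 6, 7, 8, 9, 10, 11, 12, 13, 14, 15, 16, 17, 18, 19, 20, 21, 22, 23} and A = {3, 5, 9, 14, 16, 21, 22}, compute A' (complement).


Universal set U = {1, 2, 3, 4, 5, 6, 7, 8, 9, 10, 11, 12, 13, 14, 15, 16, 17, 18, 19, 20, 21, 22, 23}
Set A = {3, 5, 9, 14, 16, 21, 22}
A' = U \ A = elements in U but not in A
Checking each element of U:
1 (not in A, include), 2 (not in A, include), 3 (in A, exclude), 4 (not in A, include), 5 (in A, exclude), 6 (not in A, include), 7 (not in A, include), 8 (not in A, include), 9 (in A, exclude), 10 (not in A, include), 11 (not in A, include), 12 (not in A, include), 13 (not in A, include), 14 (in A, exclude), 15 (not in A, include), 16 (in A, exclude), 17 (not in A, include), 18 (not in A, include), 19 (not in A, include), 20 (not in A, include), 21 (in A, exclude), 22 (in A, exclude), 23 (not in A, include)
A' = {1, 2, 4, 6, 7, 8, 10, 11, 12, 13, 15, 17, 18, 19, 20, 23}

{1, 2, 4, 6, 7, 8, 10, 11, 12, 13, 15, 17, 18, 19, 20, 23}


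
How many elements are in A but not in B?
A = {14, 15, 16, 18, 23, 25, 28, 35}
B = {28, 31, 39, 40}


Set A = {14, 15, 16, 18, 23, 25, 28, 35}
Set B = {28, 31, 39, 40}
A \ B = {14, 15, 16, 18, 23, 25, 35}
|A \ B| = 7

7


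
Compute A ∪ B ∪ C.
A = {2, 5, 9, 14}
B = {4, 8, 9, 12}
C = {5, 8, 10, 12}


Set A = {2, 5, 9, 14}
Set B = {4, 8, 9, 12}
Set C = {5, 8, 10, 12}
First, A ∪ B = {2, 4, 5, 8, 9, 12, 14}
Then, (A ∪ B) ∪ C = {2, 4, 5, 8, 9, 10, 12, 14}

{2, 4, 5, 8, 9, 10, 12, 14}


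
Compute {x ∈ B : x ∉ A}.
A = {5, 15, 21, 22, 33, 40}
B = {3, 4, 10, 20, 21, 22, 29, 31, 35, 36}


Set A = {5, 15, 21, 22, 33, 40}
Set B = {3, 4, 10, 20, 21, 22, 29, 31, 35, 36}
Check each element of B against A:
3 ∉ A (include), 4 ∉ A (include), 10 ∉ A (include), 20 ∉ A (include), 21 ∈ A, 22 ∈ A, 29 ∉ A (include), 31 ∉ A (include), 35 ∉ A (include), 36 ∉ A (include)
Elements of B not in A: {3, 4, 10, 20, 29, 31, 35, 36}

{3, 4, 10, 20, 29, 31, 35, 36}


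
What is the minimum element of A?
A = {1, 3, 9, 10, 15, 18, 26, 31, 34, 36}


Set A = {1, 3, 9, 10, 15, 18, 26, 31, 34, 36}
Elements in ascending order: 1, 3, 9, 10, 15, 18, 26, 31, 34, 36
The smallest element is 1.

1


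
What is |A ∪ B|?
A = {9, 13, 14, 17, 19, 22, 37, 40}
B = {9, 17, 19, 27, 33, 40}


Set A = {9, 13, 14, 17, 19, 22, 37, 40}, |A| = 8
Set B = {9, 17, 19, 27, 33, 40}, |B| = 6
A ∩ B = {9, 17, 19, 40}, |A ∩ B| = 4
|A ∪ B| = |A| + |B| - |A ∩ B| = 8 + 6 - 4 = 10

10


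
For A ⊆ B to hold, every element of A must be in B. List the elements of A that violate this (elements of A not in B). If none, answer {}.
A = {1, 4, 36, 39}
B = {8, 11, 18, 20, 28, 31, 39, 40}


Set A = {1, 4, 36, 39}
Set B = {8, 11, 18, 20, 28, 31, 39, 40}
Check each element of A against B:
1 ∉ B (include), 4 ∉ B (include), 36 ∉ B (include), 39 ∈ B
Elements of A not in B: {1, 4, 36}

{1, 4, 36}


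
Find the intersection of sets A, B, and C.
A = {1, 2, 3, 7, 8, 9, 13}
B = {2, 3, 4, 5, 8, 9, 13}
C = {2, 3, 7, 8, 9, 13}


Set A = {1, 2, 3, 7, 8, 9, 13}
Set B = {2, 3, 4, 5, 8, 9, 13}
Set C = {2, 3, 7, 8, 9, 13}
First, A ∩ B = {2, 3, 8, 9, 13}
Then, (A ∩ B) ∩ C = {2, 3, 8, 9, 13}

{2, 3, 8, 9, 13}


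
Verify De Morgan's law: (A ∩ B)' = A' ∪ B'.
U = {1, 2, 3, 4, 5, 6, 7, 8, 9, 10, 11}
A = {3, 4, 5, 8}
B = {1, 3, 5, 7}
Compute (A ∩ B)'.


U = {1, 2, 3, 4, 5, 6, 7, 8, 9, 10, 11}
A = {3, 4, 5, 8}, B = {1, 3, 5, 7}
A ∩ B = {3, 5}
(A ∩ B)' = U \ (A ∩ B) = {1, 2, 4, 6, 7, 8, 9, 10, 11}
Verification via A' ∪ B': A' = {1, 2, 6, 7, 9, 10, 11}, B' = {2, 4, 6, 8, 9, 10, 11}
A' ∪ B' = {1, 2, 4, 6, 7, 8, 9, 10, 11} ✓

{1, 2, 4, 6, 7, 8, 9, 10, 11}


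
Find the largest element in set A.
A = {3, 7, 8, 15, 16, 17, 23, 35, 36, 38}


Set A = {3, 7, 8, 15, 16, 17, 23, 35, 36, 38}
Elements in ascending order: 3, 7, 8, 15, 16, 17, 23, 35, 36, 38
The largest element is 38.

38
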